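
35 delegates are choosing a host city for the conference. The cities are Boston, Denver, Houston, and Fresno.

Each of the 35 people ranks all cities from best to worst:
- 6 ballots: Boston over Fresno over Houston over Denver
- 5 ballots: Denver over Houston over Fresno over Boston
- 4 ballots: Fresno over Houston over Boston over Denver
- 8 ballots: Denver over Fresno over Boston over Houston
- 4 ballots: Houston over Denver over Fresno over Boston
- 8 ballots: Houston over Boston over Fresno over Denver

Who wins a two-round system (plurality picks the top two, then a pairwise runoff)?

Houston

Round 1 first-place votes: Boston 6, Denver 13, Houston 12, Fresno 4. Denver and Houston advance.
Runoff: Denver is ranked above Houston on 13 ballots, Houston above Denver on 22.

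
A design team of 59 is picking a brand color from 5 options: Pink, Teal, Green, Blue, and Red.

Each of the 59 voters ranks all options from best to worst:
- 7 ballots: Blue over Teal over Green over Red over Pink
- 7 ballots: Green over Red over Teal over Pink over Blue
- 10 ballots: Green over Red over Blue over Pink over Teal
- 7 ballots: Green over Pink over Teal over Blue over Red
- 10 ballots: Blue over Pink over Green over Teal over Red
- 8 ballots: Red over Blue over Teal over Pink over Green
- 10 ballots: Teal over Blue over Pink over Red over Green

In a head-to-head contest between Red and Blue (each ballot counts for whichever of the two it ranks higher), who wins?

Red is ranked above Blue on 25 ballots; Blue above Red on 34.

Blue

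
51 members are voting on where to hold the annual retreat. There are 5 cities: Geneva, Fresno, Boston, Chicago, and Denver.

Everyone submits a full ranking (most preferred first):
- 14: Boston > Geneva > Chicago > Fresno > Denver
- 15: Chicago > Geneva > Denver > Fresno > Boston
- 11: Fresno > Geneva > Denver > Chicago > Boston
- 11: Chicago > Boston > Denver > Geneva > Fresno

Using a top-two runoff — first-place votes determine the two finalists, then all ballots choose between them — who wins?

Chicago

Round 1 first-place votes: Geneva 0, Fresno 11, Boston 14, Chicago 26, Denver 0. Chicago and Boston advance.
Runoff: Chicago is ranked above Boston on 37 ballots, Boston above Chicago on 14.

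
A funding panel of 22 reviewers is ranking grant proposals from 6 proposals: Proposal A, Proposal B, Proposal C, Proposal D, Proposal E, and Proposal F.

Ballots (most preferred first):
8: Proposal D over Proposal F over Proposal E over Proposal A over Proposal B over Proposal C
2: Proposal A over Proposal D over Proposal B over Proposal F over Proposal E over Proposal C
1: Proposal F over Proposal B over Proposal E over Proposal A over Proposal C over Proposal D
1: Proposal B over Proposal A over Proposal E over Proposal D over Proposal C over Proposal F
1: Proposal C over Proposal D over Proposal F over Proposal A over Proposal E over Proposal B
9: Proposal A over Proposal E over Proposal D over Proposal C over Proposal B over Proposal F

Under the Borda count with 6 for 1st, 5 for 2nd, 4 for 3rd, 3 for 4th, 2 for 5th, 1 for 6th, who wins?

Proposal D

Proposal A: 8×3 + 2×6 + 1×3 + 1×5 + 1×3 + 9×6 = 101
Proposal B: 8×2 + 2×4 + 1×5 + 1×6 + 1×1 + 9×2 = 54
Proposal C: 8×1 + 2×1 + 1×2 + 1×2 + 1×6 + 9×3 = 47
Proposal D: 8×6 + 2×5 + 1×1 + 1×3 + 1×5 + 9×4 = 103
Proposal E: 8×4 + 2×2 + 1×4 + 1×4 + 1×2 + 9×5 = 91
Proposal F: 8×5 + 2×3 + 1×6 + 1×1 + 1×4 + 9×1 = 66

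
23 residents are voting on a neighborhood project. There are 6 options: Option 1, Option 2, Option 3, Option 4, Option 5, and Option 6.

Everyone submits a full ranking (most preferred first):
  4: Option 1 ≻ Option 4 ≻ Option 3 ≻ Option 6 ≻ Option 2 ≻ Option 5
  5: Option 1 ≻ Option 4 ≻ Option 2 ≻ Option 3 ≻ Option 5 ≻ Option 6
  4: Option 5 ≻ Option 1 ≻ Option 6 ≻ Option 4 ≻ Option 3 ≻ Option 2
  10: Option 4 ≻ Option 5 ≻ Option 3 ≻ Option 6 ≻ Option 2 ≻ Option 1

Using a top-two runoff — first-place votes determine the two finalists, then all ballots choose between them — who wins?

Option 1

Round 1 first-place votes: Option 1 9, Option 2 0, Option 3 0, Option 4 10, Option 5 4, Option 6 0. Option 4 and Option 1 advance.
Runoff: Option 4 is ranked above Option 1 on 10 ballots, Option 1 above Option 4 on 13.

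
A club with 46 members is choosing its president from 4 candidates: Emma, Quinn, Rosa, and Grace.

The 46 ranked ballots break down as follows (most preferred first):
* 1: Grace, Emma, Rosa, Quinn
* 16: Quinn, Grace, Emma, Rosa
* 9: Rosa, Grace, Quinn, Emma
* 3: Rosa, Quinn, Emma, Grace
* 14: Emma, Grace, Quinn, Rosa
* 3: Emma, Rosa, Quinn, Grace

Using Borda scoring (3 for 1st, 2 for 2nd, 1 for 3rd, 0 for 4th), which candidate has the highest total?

Grace

Emma: 1×2 + 16×1 + 9×0 + 3×1 + 14×3 + 3×3 = 72
Quinn: 1×0 + 16×3 + 9×1 + 3×2 + 14×1 + 3×1 = 80
Rosa: 1×1 + 16×0 + 9×3 + 3×3 + 14×0 + 3×2 = 43
Grace: 1×3 + 16×2 + 9×2 + 3×0 + 14×2 + 3×0 = 81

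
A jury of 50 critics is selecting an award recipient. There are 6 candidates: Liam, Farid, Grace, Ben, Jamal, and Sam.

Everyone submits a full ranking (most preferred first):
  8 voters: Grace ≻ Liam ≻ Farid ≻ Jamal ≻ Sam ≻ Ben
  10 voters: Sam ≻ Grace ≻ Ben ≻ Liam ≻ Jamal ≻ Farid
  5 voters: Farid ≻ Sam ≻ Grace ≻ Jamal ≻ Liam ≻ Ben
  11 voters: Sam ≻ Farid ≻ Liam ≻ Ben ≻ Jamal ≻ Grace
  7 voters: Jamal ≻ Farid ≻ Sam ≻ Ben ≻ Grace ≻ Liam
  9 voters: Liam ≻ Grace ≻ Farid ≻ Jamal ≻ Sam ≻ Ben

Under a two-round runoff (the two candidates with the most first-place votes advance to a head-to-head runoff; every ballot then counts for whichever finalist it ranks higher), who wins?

Round 1 first-place votes: Liam 9, Farid 5, Grace 8, Ben 0, Jamal 7, Sam 21. Sam and Liam advance.
Runoff: Sam is ranked above Liam on 33 ballots, Liam above Sam on 17.

Sam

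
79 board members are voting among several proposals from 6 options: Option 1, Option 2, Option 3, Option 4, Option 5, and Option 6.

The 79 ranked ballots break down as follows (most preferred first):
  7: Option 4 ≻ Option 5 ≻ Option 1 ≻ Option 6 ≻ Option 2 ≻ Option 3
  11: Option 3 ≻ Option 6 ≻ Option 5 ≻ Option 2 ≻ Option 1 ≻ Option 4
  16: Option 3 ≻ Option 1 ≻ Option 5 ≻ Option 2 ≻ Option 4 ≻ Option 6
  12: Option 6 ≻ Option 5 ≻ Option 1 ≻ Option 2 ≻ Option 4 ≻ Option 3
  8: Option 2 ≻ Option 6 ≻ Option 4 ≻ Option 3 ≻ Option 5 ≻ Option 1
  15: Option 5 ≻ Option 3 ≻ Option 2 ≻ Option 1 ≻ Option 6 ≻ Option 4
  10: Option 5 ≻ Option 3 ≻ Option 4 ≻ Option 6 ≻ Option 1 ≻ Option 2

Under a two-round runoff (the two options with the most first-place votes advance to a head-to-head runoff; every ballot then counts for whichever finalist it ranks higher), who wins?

Option 5

Round 1 first-place votes: Option 1 0, Option 2 8, Option 3 27, Option 4 7, Option 5 25, Option 6 12. Option 3 and Option 5 advance.
Runoff: Option 3 is ranked above Option 5 on 35 ballots, Option 5 above Option 3 on 44.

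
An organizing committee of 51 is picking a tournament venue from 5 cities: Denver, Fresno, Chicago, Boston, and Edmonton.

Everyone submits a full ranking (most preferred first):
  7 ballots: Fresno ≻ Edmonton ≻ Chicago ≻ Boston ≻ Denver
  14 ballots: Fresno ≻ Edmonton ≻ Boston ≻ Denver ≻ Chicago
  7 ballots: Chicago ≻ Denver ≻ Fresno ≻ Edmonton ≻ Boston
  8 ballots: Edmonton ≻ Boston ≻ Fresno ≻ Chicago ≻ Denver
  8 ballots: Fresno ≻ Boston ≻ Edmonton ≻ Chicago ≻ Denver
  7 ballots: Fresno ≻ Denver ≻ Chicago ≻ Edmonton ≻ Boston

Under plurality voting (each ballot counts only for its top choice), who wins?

First-place votes: Denver 0, Fresno 36, Chicago 7, Boston 0, Edmonton 8.

Fresno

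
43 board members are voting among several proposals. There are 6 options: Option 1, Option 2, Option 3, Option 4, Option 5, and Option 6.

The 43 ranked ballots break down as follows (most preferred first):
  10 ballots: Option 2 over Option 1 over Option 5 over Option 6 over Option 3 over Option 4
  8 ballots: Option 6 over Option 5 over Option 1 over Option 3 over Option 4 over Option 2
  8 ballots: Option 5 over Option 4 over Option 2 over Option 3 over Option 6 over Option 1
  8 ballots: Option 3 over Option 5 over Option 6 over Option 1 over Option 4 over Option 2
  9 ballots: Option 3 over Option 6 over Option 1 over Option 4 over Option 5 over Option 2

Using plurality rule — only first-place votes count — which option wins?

Option 3

First-place votes: Option 1 0, Option 2 10, Option 3 17, Option 4 0, Option 5 8, Option 6 8.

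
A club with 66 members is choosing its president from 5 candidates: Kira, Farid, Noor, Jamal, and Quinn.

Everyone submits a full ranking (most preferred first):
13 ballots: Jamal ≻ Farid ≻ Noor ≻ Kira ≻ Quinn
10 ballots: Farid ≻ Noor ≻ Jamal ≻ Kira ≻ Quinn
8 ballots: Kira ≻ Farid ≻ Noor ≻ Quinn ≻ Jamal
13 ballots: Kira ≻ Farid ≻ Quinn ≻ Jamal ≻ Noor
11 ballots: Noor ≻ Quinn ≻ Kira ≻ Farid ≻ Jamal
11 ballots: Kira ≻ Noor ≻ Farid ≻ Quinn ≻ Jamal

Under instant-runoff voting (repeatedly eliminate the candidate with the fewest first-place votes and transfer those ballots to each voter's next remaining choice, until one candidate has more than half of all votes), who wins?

Noor

Round 1: Kira 32, Farid 10, Noor 11, Jamal 13, Quinn 0. Quinn eliminated.
Round 2: Kira 32, Farid 10, Noor 11, Jamal 13. Farid eliminated.
Round 3: Kira 32, Noor 21, Jamal 13. Jamal eliminated.
Round 4: Kira 32, Noor 34. Noor has a majority (≥34).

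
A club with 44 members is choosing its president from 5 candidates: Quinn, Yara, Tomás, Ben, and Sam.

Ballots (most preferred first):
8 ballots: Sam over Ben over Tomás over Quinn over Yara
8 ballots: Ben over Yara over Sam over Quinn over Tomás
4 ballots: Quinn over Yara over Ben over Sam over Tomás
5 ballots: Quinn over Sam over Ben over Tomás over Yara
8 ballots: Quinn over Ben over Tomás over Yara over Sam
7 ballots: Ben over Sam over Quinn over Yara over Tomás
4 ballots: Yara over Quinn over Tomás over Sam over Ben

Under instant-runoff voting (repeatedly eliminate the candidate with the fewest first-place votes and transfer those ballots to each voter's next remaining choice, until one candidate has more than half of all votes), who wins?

Ben

Round 1: Quinn 17, Yara 4, Tomás 0, Ben 15, Sam 8. Tomás eliminated.
Round 2: Quinn 17, Yara 4, Ben 15, Sam 8. Yara eliminated.
Round 3: Quinn 21, Ben 15, Sam 8. Sam eliminated.
Round 4: Quinn 21, Ben 23. Ben has a majority (≥23).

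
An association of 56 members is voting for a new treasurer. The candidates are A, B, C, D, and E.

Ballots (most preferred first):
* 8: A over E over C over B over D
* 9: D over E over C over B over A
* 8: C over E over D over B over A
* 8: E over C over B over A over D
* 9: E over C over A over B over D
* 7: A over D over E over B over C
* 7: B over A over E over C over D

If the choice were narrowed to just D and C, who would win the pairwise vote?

C

D is ranked above C on 16 ballots; C above D on 40.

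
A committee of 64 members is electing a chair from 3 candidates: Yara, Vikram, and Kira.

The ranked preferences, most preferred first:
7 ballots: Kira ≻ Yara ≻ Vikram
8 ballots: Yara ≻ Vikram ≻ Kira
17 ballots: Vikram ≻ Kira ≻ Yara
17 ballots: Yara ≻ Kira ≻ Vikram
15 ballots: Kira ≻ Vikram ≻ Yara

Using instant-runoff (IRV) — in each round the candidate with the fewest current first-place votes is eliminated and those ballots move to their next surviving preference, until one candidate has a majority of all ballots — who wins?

Kira

Round 1: Yara 25, Vikram 17, Kira 22. Vikram eliminated.
Round 2: Yara 25, Kira 39. Kira has a majority (≥33).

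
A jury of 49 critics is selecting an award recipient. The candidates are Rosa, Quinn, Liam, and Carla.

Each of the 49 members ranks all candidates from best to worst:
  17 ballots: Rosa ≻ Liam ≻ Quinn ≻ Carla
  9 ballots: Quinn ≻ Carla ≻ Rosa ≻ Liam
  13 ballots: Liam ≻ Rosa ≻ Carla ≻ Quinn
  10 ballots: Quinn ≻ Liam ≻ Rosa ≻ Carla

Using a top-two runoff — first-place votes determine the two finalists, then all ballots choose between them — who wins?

Round 1 first-place votes: Rosa 17, Quinn 19, Liam 13, Carla 0. Quinn and Rosa advance.
Runoff: Quinn is ranked above Rosa on 19 ballots, Rosa above Quinn on 30.

Rosa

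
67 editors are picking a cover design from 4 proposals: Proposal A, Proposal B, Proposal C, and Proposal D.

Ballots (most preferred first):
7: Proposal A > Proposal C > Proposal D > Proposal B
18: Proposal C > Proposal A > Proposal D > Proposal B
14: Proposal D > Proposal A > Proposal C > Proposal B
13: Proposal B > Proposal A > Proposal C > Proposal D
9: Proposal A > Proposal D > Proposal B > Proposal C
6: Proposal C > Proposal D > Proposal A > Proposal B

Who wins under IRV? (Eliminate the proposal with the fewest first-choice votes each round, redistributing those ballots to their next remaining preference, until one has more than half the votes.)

Round 1: Proposal A 16, Proposal B 13, Proposal C 24, Proposal D 14. Proposal B eliminated.
Round 2: Proposal A 29, Proposal C 24, Proposal D 14. Proposal D eliminated.
Round 3: Proposal A 43, Proposal C 24. Proposal A has a majority (≥34).

Proposal A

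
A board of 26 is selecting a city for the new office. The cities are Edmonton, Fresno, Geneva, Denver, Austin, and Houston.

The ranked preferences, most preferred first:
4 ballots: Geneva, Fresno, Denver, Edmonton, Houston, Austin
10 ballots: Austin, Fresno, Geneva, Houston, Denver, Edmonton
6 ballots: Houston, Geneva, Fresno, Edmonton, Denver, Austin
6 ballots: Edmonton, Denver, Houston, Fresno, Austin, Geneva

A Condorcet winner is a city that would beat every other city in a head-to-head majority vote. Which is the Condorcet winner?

Fresno

Fresno vs Edmonton: 20–6
Fresno vs Geneva: 16–10
Fresno vs Denver: 20–6
Fresno vs Austin: 16–10
Fresno vs Houston: 14–12
Fresno beats every other city.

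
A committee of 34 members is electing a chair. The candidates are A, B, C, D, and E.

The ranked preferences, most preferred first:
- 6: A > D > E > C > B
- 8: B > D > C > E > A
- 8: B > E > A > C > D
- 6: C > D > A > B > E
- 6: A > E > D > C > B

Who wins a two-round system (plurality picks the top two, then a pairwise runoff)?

Round 1 first-place votes: A 12, B 16, C 6, D 0, E 0. B and A advance.
Runoff: B is ranked above A on 16 ballots, A above B on 18.

A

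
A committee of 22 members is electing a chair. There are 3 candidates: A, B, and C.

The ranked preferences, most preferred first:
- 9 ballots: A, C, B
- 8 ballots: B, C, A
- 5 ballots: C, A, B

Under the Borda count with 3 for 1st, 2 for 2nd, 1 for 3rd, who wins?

C

A: 9×3 + 8×1 + 5×2 = 45
B: 9×1 + 8×3 + 5×1 = 38
C: 9×2 + 8×2 + 5×3 = 49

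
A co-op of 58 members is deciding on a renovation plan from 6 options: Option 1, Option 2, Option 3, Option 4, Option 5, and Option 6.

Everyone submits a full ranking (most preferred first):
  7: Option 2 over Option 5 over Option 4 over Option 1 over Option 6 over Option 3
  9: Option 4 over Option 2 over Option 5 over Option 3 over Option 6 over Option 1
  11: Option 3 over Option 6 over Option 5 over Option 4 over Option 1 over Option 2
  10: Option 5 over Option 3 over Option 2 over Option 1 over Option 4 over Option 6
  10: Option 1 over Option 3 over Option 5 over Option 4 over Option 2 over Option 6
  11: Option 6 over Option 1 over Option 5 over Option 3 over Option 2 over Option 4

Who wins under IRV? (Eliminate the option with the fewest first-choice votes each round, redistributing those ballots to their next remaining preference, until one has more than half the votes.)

Option 5

Round 1: Option 1 10, Option 2 7, Option 3 11, Option 4 9, Option 5 10, Option 6 11. Option 2 eliminated.
Round 2: Option 1 10, Option 3 11, Option 4 9, Option 5 17, Option 6 11. Option 4 eliminated.
Round 3: Option 1 10, Option 3 11, Option 5 26, Option 6 11. Option 1 eliminated.
Round 4: Option 3 21, Option 5 26, Option 6 11. Option 6 eliminated.
Round 5: Option 3 21, Option 5 37. Option 5 has a majority (≥30).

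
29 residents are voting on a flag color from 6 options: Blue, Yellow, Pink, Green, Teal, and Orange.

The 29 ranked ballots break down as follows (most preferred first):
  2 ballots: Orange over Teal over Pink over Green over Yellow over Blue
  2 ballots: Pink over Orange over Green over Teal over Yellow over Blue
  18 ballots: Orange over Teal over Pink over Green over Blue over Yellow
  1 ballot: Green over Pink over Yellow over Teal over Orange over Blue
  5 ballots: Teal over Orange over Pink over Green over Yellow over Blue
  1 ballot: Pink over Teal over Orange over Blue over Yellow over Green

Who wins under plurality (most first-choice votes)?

Orange

First-place votes: Blue 0, Yellow 0, Pink 3, Green 1, Teal 5, Orange 20.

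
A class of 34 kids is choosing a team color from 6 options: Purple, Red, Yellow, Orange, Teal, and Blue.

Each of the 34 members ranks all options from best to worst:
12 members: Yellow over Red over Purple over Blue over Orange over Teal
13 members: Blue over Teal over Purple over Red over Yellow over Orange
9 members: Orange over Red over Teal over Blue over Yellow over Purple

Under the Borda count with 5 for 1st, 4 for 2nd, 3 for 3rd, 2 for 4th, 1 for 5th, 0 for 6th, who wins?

Purple: 12×3 + 13×3 + 9×0 = 75
Red: 12×4 + 13×2 + 9×4 = 110
Yellow: 12×5 + 13×1 + 9×1 = 82
Orange: 12×1 + 13×0 + 9×5 = 57
Teal: 12×0 + 13×4 + 9×3 = 79
Blue: 12×2 + 13×5 + 9×2 = 107

Red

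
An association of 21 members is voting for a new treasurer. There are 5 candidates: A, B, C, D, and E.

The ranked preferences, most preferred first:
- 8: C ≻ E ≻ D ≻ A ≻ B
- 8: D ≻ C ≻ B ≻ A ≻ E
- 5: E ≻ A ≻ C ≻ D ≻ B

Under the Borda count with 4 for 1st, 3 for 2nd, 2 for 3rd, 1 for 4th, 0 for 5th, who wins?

C

A: 8×1 + 8×1 + 5×3 = 31
B: 8×0 + 8×2 + 5×0 = 16
C: 8×4 + 8×3 + 5×2 = 66
D: 8×2 + 8×4 + 5×1 = 53
E: 8×3 + 8×0 + 5×4 = 44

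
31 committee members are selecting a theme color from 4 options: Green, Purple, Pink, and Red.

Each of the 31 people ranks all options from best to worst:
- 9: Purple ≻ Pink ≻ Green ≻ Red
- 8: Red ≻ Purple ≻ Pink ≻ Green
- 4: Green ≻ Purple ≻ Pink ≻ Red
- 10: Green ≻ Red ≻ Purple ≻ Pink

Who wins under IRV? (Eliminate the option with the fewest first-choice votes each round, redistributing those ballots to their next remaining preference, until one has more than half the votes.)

Purple

Round 1: Green 14, Purple 9, Pink 0, Red 8. Pink eliminated.
Round 2: Green 14, Purple 9, Red 8. Red eliminated.
Round 3: Green 14, Purple 17. Purple has a majority (≥16).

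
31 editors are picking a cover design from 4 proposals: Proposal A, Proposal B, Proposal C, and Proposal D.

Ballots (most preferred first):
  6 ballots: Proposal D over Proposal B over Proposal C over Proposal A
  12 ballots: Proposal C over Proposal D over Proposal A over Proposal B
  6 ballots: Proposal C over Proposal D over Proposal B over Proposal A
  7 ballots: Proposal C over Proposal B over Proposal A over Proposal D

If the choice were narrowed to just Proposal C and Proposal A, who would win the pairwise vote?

Proposal C is ranked above Proposal A on 31 ballots; Proposal A above Proposal C on 0.

Proposal C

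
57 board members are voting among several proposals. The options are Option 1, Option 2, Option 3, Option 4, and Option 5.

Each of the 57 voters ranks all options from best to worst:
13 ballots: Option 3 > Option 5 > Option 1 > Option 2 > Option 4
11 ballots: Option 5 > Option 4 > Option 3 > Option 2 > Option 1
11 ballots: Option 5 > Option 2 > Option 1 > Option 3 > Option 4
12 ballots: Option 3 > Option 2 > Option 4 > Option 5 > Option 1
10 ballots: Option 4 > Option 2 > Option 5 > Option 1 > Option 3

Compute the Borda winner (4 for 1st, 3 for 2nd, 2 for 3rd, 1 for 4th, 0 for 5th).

Option 5

Option 1: 13×2 + 11×0 + 11×2 + 12×0 + 10×1 = 58
Option 2: 13×1 + 11×1 + 11×3 + 12×3 + 10×3 = 123
Option 3: 13×4 + 11×2 + 11×1 + 12×4 + 10×0 = 133
Option 4: 13×0 + 11×3 + 11×0 + 12×2 + 10×4 = 97
Option 5: 13×3 + 11×4 + 11×4 + 12×1 + 10×2 = 159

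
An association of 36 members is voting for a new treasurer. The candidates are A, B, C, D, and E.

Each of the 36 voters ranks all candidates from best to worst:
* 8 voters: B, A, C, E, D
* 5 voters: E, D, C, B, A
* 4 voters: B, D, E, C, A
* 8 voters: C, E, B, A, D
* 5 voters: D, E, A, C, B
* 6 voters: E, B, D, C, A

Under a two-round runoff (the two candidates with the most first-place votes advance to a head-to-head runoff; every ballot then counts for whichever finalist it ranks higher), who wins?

Round 1 first-place votes: A 0, B 12, C 8, D 5, E 11. B and E advance.
Runoff: B is ranked above E on 12 ballots, E above B on 24.

E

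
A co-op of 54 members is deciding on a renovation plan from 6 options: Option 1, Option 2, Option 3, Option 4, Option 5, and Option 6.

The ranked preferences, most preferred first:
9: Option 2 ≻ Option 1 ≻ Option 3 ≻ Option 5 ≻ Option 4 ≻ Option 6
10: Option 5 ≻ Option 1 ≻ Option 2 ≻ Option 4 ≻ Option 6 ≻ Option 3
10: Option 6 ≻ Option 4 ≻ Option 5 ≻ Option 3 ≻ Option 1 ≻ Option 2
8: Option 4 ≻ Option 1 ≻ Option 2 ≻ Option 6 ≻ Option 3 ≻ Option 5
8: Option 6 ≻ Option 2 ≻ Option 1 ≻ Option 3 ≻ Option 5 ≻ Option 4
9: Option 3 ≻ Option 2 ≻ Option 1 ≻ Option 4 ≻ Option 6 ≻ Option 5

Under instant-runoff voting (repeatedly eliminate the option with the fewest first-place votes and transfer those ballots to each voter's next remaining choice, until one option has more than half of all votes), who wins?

Option 2

Round 1: Option 1 0, Option 2 9, Option 3 9, Option 4 8, Option 5 10, Option 6 18. Option 1 eliminated.
Round 2: Option 2 9, Option 3 9, Option 4 8, Option 5 10, Option 6 18. Option 4 eliminated.
Round 3: Option 2 17, Option 3 9, Option 5 10, Option 6 18. Option 3 eliminated.
Round 4: Option 2 26, Option 5 10, Option 6 18. Option 5 eliminated.
Round 5: Option 2 36, Option 6 18. Option 2 has a majority (≥28).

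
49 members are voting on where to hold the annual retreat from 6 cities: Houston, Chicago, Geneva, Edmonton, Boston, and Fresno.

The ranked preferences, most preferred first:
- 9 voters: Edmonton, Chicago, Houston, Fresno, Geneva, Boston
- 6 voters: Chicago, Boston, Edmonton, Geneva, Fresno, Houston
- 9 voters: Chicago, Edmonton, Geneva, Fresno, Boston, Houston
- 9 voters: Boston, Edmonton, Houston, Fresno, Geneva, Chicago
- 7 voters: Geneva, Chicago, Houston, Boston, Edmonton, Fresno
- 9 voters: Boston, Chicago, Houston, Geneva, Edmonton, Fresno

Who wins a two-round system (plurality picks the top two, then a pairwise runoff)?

Chicago

Round 1 first-place votes: Houston 0, Chicago 15, Geneva 7, Edmonton 9, Boston 18, Fresno 0. Boston and Chicago advance.
Runoff: Boston is ranked above Chicago on 18 ballots, Chicago above Boston on 31.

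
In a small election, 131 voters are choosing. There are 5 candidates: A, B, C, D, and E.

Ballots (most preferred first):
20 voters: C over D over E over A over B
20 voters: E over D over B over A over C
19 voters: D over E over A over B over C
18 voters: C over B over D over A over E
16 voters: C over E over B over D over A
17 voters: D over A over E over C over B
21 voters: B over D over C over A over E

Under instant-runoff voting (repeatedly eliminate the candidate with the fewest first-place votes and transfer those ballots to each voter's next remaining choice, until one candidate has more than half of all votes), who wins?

D

Round 1: A 0, B 21, C 54, D 36, E 20. A eliminated.
Round 2: B 21, C 54, D 36, E 20. E eliminated.
Round 3: B 21, C 54, D 56. B eliminated.
Round 4: C 54, D 77. D has a majority (≥66).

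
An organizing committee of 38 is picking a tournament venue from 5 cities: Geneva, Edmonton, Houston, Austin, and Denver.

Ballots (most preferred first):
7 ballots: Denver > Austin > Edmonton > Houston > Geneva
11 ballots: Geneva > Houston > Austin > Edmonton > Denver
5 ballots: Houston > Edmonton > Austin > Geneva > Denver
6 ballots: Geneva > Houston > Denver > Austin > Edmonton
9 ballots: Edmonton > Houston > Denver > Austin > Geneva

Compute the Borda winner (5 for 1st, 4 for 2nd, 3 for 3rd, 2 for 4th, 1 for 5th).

Geneva: 7×1 + 11×5 + 5×2 + 6×5 + 9×1 = 111
Edmonton: 7×3 + 11×2 + 5×4 + 6×1 + 9×5 = 114
Houston: 7×2 + 11×4 + 5×5 + 6×4 + 9×4 = 143
Austin: 7×4 + 11×3 + 5×3 + 6×2 + 9×2 = 106
Denver: 7×5 + 11×1 + 5×1 + 6×3 + 9×3 = 96

Houston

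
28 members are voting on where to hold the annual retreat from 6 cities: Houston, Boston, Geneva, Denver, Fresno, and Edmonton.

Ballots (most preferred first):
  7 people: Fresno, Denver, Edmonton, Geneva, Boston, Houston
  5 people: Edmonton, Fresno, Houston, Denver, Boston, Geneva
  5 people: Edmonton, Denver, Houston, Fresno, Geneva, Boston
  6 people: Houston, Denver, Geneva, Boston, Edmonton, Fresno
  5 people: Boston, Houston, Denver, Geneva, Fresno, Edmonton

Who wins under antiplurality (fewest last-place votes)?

Denver

Last-place votes: Houston 7, Boston 5, Geneva 5, Denver 0, Fresno 6, Edmonton 5.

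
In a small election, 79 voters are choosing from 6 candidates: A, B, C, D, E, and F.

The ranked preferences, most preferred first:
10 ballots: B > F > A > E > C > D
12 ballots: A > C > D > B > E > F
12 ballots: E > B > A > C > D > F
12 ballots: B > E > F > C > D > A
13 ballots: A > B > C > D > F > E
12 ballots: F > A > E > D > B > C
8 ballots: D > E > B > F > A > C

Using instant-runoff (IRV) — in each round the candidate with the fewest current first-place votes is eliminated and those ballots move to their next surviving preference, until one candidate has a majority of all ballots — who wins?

B

Round 1: A 25, B 22, C 0, D 8, E 12, F 12. C eliminated.
Round 2: A 25, B 22, D 8, E 12, F 12. D eliminated.
Round 3: A 25, B 22, E 20, F 12. F eliminated.
Round 4: A 37, B 22, E 20. E eliminated.
Round 5: A 37, B 42. B has a majority (≥40).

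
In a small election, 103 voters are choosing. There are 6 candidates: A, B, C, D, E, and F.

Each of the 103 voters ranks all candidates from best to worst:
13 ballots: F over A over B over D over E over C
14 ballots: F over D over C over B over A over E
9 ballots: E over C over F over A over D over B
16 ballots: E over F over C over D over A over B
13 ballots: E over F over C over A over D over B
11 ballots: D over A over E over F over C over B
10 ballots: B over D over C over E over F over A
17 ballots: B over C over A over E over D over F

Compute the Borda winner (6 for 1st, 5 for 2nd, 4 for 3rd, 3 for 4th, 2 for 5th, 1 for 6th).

F

A: 13×5 + 14×2 + 9×3 + 16×2 + 13×3 + 11×5 + 10×1 + 17×4 = 324
B: 13×4 + 14×3 + 9×1 + 16×1 + 13×1 + 11×1 + 10×6 + 17×6 = 305
C: 13×1 + 14×4 + 9×5 + 16×4 + 13×4 + 11×2 + 10×4 + 17×5 = 377
D: 13×3 + 14×5 + 9×2 + 16×3 + 13×2 + 11×6 + 10×5 + 17×2 = 351
E: 13×2 + 14×1 + 9×6 + 16×6 + 13×6 + 11×4 + 10×3 + 17×3 = 393
F: 13×6 + 14×6 + 9×4 + 16×5 + 13×5 + 11×3 + 10×2 + 17×1 = 413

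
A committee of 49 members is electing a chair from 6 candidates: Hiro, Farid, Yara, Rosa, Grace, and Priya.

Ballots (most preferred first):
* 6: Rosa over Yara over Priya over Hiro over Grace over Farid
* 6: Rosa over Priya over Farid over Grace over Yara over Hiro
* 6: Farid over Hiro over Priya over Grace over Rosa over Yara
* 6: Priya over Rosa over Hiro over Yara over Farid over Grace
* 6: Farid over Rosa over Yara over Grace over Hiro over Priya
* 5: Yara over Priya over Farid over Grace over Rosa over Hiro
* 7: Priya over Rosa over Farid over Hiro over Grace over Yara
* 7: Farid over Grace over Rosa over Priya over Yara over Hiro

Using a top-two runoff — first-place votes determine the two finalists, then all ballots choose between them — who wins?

Priya

Round 1 first-place votes: Hiro 0, Farid 19, Yara 5, Rosa 12, Grace 0, Priya 13. Farid and Priya advance.
Runoff: Farid is ranked above Priya on 19 ballots, Priya above Farid on 30.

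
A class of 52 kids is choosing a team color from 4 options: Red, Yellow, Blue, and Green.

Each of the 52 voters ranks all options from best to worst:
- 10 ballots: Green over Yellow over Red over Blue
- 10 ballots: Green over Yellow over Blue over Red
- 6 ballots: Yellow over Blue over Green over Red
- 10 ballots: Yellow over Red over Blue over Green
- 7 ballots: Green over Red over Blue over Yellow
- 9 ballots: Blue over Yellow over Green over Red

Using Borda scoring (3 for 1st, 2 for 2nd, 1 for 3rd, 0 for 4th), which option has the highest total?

Yellow

Red: 10×1 + 10×0 + 6×0 + 10×2 + 7×2 + 9×0 = 44
Yellow: 10×2 + 10×2 + 6×3 + 10×3 + 7×0 + 9×2 = 106
Blue: 10×0 + 10×1 + 6×2 + 10×1 + 7×1 + 9×3 = 66
Green: 10×3 + 10×3 + 6×1 + 10×0 + 7×3 + 9×1 = 96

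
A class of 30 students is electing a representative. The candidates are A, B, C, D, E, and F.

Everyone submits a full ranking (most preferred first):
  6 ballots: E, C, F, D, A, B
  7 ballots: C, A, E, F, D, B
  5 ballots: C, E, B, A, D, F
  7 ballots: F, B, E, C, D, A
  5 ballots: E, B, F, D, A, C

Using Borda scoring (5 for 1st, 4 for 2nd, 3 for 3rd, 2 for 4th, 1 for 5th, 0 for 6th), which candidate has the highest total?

A: 6×1 + 7×4 + 5×2 + 7×0 + 5×1 = 49
B: 6×0 + 7×0 + 5×3 + 7×4 + 5×4 = 63
C: 6×4 + 7×5 + 5×5 + 7×2 + 5×0 = 98
D: 6×2 + 7×1 + 5×1 + 7×1 + 5×2 = 41
E: 6×5 + 7×3 + 5×4 + 7×3 + 5×5 = 117
F: 6×3 + 7×2 + 5×0 + 7×5 + 5×3 = 82

E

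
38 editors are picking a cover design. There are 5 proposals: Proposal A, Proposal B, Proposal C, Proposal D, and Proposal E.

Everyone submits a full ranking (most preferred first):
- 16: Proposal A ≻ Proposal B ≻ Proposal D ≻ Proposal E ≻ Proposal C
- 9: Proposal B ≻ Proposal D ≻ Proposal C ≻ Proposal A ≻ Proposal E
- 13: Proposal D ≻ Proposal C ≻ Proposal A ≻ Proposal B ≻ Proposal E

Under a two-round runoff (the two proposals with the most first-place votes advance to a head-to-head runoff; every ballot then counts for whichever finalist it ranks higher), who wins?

Round 1 first-place votes: Proposal A 16, Proposal B 9, Proposal C 0, Proposal D 13, Proposal E 0. Proposal A and Proposal D advance.
Runoff: Proposal A is ranked above Proposal D on 16 ballots, Proposal D above Proposal A on 22.

Proposal D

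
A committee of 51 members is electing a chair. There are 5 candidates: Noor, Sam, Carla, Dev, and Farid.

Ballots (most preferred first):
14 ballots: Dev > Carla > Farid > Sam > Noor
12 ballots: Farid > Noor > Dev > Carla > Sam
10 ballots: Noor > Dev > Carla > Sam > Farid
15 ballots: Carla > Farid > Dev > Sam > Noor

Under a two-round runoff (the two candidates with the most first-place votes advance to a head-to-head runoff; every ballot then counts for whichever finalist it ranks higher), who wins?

Round 1 first-place votes: Noor 10, Sam 0, Carla 15, Dev 14, Farid 12. Carla and Dev advance.
Runoff: Carla is ranked above Dev on 15 ballots, Dev above Carla on 36.

Dev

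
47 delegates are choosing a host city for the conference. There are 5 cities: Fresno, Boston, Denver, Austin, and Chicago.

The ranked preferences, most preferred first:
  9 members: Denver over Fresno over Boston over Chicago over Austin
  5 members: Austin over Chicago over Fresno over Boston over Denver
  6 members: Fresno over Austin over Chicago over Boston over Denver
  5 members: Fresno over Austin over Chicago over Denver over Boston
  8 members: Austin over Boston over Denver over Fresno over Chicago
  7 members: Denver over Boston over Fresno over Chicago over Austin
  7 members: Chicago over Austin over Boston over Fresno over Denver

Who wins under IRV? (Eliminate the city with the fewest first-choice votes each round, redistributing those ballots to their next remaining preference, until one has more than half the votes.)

Austin

Round 1: Fresno 11, Boston 0, Denver 16, Austin 13, Chicago 7. Boston eliminated.
Round 2: Fresno 11, Denver 16, Austin 13, Chicago 7. Chicago eliminated.
Round 3: Fresno 11, Denver 16, Austin 20. Fresno eliminated.
Round 4: Denver 16, Austin 31. Austin has a majority (≥24).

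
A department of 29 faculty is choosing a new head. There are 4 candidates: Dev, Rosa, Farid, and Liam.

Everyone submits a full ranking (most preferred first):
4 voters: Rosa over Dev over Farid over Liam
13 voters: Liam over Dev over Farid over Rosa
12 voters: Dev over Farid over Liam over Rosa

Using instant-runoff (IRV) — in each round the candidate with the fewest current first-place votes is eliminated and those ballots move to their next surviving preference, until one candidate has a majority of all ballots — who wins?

Dev

Round 1: Dev 12, Rosa 4, Farid 0, Liam 13. Farid eliminated.
Round 2: Dev 12, Rosa 4, Liam 13. Rosa eliminated.
Round 3: Dev 16, Liam 13. Dev has a majority (≥15).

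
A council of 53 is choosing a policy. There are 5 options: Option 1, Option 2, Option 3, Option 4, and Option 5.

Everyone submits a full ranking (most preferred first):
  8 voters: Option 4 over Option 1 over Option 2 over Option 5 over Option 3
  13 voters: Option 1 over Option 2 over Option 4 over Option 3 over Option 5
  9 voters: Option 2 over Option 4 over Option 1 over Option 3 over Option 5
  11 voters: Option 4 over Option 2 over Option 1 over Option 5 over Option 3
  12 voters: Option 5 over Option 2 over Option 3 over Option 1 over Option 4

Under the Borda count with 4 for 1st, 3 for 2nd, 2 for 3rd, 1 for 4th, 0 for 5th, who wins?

Option 1: 8×3 + 13×4 + 9×2 + 11×2 + 12×1 = 128
Option 2: 8×2 + 13×3 + 9×4 + 11×3 + 12×3 = 160
Option 3: 8×0 + 13×1 + 9×1 + 11×0 + 12×2 = 46
Option 4: 8×4 + 13×2 + 9×3 + 11×4 + 12×0 = 129
Option 5: 8×1 + 13×0 + 9×0 + 11×1 + 12×4 = 67

Option 2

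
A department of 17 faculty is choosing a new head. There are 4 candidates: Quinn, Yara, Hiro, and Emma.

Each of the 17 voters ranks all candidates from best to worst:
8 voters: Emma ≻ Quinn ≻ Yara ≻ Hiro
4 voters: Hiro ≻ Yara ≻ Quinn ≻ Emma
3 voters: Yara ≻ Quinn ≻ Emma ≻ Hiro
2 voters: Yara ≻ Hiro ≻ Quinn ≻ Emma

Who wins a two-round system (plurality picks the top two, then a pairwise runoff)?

Yara

Round 1 first-place votes: Quinn 0, Yara 5, Hiro 4, Emma 8. Emma and Yara advance.
Runoff: Emma is ranked above Yara on 8 ballots, Yara above Emma on 9.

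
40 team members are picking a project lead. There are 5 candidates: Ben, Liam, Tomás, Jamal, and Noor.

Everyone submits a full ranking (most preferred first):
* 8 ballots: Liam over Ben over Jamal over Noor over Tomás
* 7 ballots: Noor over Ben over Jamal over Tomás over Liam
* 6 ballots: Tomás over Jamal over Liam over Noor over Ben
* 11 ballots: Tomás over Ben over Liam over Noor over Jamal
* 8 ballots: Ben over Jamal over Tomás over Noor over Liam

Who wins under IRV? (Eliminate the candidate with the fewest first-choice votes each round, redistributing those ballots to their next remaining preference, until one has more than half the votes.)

Ben

Round 1: Ben 8, Liam 8, Tomás 17, Jamal 0, Noor 7. Jamal eliminated.
Round 2: Ben 8, Liam 8, Tomás 17, Noor 7. Noor eliminated.
Round 3: Ben 15, Liam 8, Tomás 17. Liam eliminated.
Round 4: Ben 23, Tomás 17. Ben has a majority (≥21).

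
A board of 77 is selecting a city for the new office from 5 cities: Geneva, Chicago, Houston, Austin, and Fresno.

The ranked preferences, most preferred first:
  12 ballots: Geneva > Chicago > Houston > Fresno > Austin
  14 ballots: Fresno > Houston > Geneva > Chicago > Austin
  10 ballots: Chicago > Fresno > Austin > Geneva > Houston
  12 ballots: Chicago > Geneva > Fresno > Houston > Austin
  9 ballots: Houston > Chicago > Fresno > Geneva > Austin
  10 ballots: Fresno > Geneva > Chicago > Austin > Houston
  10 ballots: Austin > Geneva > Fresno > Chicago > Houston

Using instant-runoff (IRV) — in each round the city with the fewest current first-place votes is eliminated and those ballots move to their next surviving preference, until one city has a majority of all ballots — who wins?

Round 1: Geneva 12, Chicago 22, Houston 9, Austin 10, Fresno 24. Houston eliminated.
Round 2: Geneva 12, Chicago 31, Austin 10, Fresno 24. Austin eliminated.
Round 3: Geneva 22, Chicago 31, Fresno 24. Geneva eliminated.
Round 4: Chicago 43, Fresno 34. Chicago has a majority (≥39).

Chicago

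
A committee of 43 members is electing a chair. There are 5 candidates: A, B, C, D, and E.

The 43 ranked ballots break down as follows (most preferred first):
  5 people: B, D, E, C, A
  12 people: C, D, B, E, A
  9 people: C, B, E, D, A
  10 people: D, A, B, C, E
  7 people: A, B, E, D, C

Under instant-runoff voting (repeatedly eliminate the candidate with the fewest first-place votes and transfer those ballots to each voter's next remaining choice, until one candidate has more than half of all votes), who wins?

Round 1: A 7, B 5, C 21, D 10, E 0. E eliminated.
Round 2: A 7, B 5, C 21, D 10. B eliminated.
Round 3: A 7, C 21, D 15. A eliminated.
Round 4: C 21, D 22. D has a majority (≥22).

D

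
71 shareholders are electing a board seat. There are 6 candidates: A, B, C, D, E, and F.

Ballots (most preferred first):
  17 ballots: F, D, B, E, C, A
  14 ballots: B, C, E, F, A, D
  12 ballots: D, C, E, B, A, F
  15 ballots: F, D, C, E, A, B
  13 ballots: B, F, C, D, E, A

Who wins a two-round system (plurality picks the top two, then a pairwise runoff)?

Round 1 first-place votes: A 0, B 27, C 0, D 12, E 0, F 32. F and B advance.
Runoff: F is ranked above B on 32 ballots, B above F on 39.

B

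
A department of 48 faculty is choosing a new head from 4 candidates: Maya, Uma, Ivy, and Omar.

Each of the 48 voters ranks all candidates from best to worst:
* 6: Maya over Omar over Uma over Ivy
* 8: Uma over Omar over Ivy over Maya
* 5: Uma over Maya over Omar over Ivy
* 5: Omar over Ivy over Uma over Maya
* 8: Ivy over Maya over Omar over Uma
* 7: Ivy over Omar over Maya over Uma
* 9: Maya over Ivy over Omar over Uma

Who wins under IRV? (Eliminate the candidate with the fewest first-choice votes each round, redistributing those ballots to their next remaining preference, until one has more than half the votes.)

Ivy

Round 1: Maya 15, Uma 13, Ivy 15, Omar 5. Omar eliminated.
Round 2: Maya 15, Uma 13, Ivy 20. Uma eliminated.
Round 3: Maya 20, Ivy 28. Ivy has a majority (≥25).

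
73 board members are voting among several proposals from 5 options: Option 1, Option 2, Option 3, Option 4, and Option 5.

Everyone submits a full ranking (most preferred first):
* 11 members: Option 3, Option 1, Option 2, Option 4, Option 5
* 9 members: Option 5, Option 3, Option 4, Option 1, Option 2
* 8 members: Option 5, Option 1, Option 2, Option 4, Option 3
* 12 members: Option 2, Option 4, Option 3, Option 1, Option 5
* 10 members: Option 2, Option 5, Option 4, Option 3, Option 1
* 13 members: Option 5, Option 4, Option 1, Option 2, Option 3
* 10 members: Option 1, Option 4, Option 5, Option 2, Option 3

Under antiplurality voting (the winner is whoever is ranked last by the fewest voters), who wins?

Option 4

Last-place votes: Option 1 10, Option 2 9, Option 3 31, Option 4 0, Option 5 23.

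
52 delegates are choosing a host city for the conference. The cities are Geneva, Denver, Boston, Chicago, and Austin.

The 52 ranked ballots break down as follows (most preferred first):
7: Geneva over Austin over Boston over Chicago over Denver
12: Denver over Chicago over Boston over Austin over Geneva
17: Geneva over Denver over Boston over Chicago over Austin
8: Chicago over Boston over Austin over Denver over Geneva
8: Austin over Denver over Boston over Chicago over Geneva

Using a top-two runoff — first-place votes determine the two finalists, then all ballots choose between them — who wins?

Denver

Round 1 first-place votes: Geneva 24, Denver 12, Boston 0, Chicago 8, Austin 8. Geneva and Denver advance.
Runoff: Geneva is ranked above Denver on 24 ballots, Denver above Geneva on 28.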